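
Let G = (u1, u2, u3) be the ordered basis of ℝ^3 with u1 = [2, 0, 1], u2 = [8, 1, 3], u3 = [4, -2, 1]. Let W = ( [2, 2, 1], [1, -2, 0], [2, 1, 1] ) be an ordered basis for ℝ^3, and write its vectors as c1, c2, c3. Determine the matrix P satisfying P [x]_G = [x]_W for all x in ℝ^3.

Take x = uj: its G-coordinates are the j-th standard unit vector, so P e_j — column j of P — equals [uj]_W.
u1 = -c1 + 0·c2 + 2c3, giving column 1 = [-1, 0, 2]; repeating for each j gives P = [[-1, 2, 1], [0, 2, 2], [2, 1, 0]].

[[-1, 2, 1], [0, 2, 2], [2, 1, 0]]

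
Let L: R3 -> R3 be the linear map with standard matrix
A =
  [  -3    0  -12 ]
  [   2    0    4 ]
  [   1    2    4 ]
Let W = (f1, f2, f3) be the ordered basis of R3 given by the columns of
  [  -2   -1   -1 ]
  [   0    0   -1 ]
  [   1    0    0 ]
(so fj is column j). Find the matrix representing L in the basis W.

[[2, -1, -3], [2, -3, 1], [0, 2, 2]]

Let P have columns f1, ..., f3. Then [L]_W = P^(-1) A P.
Here det P = 1, so P^(-1) is integer; computing A P first and then P^(-1)(A P) gives [[2, -1, -3], [2, -3, 1], [0, 2, 2]].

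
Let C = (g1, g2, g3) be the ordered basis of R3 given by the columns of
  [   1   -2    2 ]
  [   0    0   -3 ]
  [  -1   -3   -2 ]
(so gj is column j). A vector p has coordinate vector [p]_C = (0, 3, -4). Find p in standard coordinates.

(-14, 12, -1)

By definition p = 0·g1 + 3g2 - 4g3.
Summing componentwise gives (-14, 12, -1).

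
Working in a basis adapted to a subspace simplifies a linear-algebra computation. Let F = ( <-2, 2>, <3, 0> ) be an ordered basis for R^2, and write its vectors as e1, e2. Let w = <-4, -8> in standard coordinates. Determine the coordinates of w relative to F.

[w]_F is the unique c with M c = w, where M has columns e1, e2.
System: -2c_1 + 3c_2 = -4, 2c_1 + 0c_2 = -8; solving gives c_1 = -4, c_2 = -4.
Check: -4e1 - 4e2 = <-4, -8>.

<-4, -4>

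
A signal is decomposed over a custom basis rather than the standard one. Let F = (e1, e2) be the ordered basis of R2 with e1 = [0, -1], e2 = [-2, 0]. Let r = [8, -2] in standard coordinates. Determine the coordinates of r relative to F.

We seek scalars with c_1 e1 + c_2 e2 = r; equivalently solve M c = r where the columns of M are e1, e2.
System: 0c_1 - 2c_2 = 8, -c_1 + 0c_2 = -2; solving gives c_1 = 2, c_2 = -4.
Check: 2e1 - 4e2 = [8, -2].

[2, -4]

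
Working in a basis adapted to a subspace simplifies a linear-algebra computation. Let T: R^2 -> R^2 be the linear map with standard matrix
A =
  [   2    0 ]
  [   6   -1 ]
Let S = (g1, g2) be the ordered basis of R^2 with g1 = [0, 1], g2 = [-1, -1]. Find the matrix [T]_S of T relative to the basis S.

[[-1, -3], [0, 2]]

Let P have columns g1, g2. Then [T]_S = P^(-1) A P.
Here det P = 1, so P^(-1) is integer; computing A P first and then P^(-1)(A P) gives [[-1, -3], [0, 2]].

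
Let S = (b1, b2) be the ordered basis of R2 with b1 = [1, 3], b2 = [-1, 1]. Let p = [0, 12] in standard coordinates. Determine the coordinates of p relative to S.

[3, 3]

Write p = c_1 b1 + c_2 b2 and solve for the c_i.
System: c_1 - c_2 = 0, 3c_1 + c_2 = 12; solving gives c_1 = 3, c_2 = 3.
Check: 3b1 + 3b2 = [0, 12].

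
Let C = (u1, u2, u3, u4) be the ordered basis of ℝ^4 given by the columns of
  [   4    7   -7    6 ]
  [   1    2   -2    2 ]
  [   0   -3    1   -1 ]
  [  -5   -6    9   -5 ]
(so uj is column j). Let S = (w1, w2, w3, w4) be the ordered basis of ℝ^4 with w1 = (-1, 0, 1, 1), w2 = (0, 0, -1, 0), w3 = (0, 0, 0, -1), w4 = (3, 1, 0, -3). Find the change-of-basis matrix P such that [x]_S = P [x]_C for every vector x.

Column j of P is [uj]_S, since P maps C-coordinates to S-coordinates.
Expressing u1 in S: u1 = -w1 - w2 + w3 + w4, so column 1 of P is (-1, -1, 1, 1).
Doing the same for each uj gives P = [[-1, -1, 1, 0], [-1, 2, 0, 1], [1, -1, -2, -1], [1, 2, -2, 2]].

[[-1, -1, 1, 0], [-1, 2, 0, 1], [1, -1, -2, -1], [1, 2, -2, 2]]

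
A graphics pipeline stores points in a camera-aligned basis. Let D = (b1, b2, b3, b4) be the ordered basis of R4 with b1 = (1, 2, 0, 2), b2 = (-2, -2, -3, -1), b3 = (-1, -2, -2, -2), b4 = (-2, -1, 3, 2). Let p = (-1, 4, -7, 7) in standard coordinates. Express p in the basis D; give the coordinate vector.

(4, 3, -1, 0)

Write p = c_1 b1 + ... + c_4 b4 and solve for the c_i.
Solving this 4x4 system gives c = (4, 3, -1, 0).
Check: 4b1 + 3b2 - b3 + 0·b4 = (-1, 4, -7, 7).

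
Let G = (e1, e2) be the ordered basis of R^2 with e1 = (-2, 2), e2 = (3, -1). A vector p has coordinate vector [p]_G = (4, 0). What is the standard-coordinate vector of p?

(-8, 8)

The coordinates say p = 4e1 + 0·e2; adding the scaled basis vectors gives (-8, 8).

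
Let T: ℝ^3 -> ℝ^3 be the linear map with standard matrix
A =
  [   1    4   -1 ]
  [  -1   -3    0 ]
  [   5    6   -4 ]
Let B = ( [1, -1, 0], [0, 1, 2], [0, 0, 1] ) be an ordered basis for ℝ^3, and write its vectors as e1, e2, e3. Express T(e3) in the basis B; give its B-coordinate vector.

[-1, -1, -2]

Compute T(e3) = A e3 = [-1, 0, -4] in standard coordinates.
Then write this in B-coordinates: solve for y in y_1 e1 + ... + y_3 e3 = [-1, 0, -4].
This gives y = [-1, -1, -2], which is column 3 of [T]_B.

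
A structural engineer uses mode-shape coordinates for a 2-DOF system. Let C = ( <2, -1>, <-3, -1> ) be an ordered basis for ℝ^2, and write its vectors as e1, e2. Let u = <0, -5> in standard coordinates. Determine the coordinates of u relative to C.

We seek scalars with c_1 e1 + c_2 e2 = u; equivalently solve M c = u where the columns of M are e1, e2.
System: 2c_1 - 3c_2 = 0, -c_1 - c_2 = -5; solving gives c_1 = 3, c_2 = 2.
Check: 3e1 + 2e2 = <0, -5>.

<3, 2>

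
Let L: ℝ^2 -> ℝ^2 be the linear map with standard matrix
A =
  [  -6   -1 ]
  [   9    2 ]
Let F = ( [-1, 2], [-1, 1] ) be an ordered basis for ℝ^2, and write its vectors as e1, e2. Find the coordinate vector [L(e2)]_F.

[-2, -3]

Column 2 of [L]_F is the F-coordinate vector of L(e2).
In standard coordinates L(e2) = A e2 = [5, -7].
Converting to F: [5, -7] = -2e1 - 3e2, so the coordinate vector is [-2, -3].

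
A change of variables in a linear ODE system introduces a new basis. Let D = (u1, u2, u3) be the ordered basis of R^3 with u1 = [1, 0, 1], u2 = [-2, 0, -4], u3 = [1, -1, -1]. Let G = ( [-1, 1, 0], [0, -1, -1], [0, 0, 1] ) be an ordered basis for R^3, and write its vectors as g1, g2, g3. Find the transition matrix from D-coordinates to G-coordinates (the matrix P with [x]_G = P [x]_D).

[[-1, 2, -1], [-1, 2, 0], [0, -2, -1]]

Column j of P is [uj]_G, since P maps D-coordinates to G-coordinates.
Expressing u1 in G: u1 = -g1 - g2 + 0·g3, so column 1 of P is [-1, -1, 0].
Doing the same for each uj gives P = [[-1, 2, -1], [-1, 2, 0], [0, -2, -1]].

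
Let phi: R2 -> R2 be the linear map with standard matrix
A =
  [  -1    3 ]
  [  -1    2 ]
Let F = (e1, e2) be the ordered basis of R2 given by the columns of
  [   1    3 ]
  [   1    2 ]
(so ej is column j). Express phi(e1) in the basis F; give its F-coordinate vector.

Compute phi(e1) = A e1 = (2, 1) in standard coordinates.
Then write this in F-coordinates: solve for y in y_1 e1 + y_2 e2 = (2, 1).
This gives y = (-1, 1), which is column 1 of [phi]_F.

(-1, 1)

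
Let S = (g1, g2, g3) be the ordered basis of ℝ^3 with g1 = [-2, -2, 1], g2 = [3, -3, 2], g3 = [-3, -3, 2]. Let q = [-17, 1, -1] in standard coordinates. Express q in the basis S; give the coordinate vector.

[q]_S is the unique c with M c = q, where M has columns g1, ..., g3.
Solving this 3x3 system gives c = (1, -3, 2).
Check: g1 - 3g2 + 2g3 = [-17, 1, -1].

[1, -3, 2]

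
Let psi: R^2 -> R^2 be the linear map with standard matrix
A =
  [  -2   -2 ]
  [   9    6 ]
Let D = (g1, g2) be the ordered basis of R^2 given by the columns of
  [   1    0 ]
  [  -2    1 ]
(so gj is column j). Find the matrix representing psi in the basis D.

The j-th column of [psi]_D is [psi(gj)]_D.
psi(g1) = A g1 = (2, -3) = 2g1 + g2, so column 1 is (2, 1).
Repeating for g2 and assembling the columns gives [[2, -2], [1, 2]].

[[2, -2], [1, 2]]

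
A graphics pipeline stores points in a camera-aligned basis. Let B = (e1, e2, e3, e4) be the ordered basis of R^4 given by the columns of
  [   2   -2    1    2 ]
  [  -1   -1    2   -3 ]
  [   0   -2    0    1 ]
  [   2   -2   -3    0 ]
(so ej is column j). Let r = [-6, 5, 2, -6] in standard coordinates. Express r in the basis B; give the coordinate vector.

[-4, -1, 0, 0]

Write r = c_1 e1 + ... + c_4 e4 and solve for the c_i.
Solving this 4x4 system gives c = (-4, -1, 0, 0).
Check: -4e1 - e2 + 0·e3 + 0·e4 = [-6, 5, 2, -6].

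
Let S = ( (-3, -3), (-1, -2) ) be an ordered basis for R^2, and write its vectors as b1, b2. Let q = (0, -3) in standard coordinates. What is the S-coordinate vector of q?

We seek scalars with c_1 b1 + c_2 b2 = q; equivalently solve M c = q where the columns of M are b1, b2.
System: -3c_1 - c_2 = 0, -3c_1 - 2c_2 = -3; solving gives c_1 = -1, c_2 = 3.
Check: -b1 + 3b2 = (0, -3).

(-1, 3)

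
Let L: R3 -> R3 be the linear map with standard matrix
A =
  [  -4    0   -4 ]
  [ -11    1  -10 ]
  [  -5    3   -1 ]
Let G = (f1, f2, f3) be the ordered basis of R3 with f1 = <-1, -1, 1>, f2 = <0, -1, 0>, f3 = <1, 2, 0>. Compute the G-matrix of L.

[[1, -3, 1], [1, -2, 2], [1, -3, -3]]

The j-th column of [L]_G is [L(fj)]_G.
L(f1) = A f1 = <0, 0, 1> = f1 + f2 + f3, so column 1 is <1, 1, 1>.
Repeating for f2, f3 and assembling the columns gives [[1, -3, 1], [1, -2, 2], [1, -3, -3]].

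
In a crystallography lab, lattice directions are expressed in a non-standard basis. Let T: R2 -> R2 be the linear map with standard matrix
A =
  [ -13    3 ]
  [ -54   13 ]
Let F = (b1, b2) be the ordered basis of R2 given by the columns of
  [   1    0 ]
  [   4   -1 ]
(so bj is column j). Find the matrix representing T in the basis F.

[[-1, -3], [-2, 1]]

Let P have columns b1, b2. Then [T]_F = P^(-1) A P.
Here det P = -1, so P^(-1) is integer; computing A P first and then P^(-1)(A P) gives [[-1, -3], [-2, 1]].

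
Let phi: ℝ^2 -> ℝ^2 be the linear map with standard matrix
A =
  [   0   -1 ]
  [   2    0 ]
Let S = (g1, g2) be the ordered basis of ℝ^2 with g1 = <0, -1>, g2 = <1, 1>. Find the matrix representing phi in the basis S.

Let P have columns g1, g2. Then [phi]_S = P^(-1) A P.
Here det P = 1, so P^(-1) is integer; computing A P first and then P^(-1)(A P) gives [[1, -3], [1, -1]].

[[1, -3], [1, -1]]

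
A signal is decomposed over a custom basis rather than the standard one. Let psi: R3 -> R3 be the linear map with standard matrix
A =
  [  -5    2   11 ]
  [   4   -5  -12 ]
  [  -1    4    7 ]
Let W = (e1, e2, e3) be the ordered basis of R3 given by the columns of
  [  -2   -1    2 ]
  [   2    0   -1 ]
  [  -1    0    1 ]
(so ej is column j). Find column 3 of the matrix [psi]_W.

Column 3 of [psi]_W is the W-coordinate vector of psi(e3).
In standard coordinates psi(e3) = A e3 = <-1, 1, 1>.
Converting to W: <-1, 1, 1> = 2e1 + 3e2 + 3e3, so the coordinate vector is <2, 3, 3>.

<2, 3, 3>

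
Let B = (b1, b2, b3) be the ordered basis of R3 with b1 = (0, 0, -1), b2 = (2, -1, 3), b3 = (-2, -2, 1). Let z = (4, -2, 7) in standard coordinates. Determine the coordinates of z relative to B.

(-1, 2, 0)

[z]_B is the unique c with M c = z, where M has columns b1, ..., b3.
Gaussian elimination on [M | z] yields c = (-1, 2, 0).
Check: -b1 + 2b2 + 0·b3 = (4, -2, 7).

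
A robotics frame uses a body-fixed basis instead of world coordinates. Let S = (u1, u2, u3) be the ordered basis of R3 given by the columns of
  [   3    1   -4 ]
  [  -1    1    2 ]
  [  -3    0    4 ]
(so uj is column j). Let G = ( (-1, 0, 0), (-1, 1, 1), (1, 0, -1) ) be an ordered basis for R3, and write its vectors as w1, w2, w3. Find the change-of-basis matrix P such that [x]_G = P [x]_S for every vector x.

Let M have columns uj and N have columns wj. Then for every x, N [x]_G = x = M [x]_S, so P = N^(-1) M.
Since det N = 1, N^(-1) has integer entries; multiplying gives P = [[0, -1, 0], [-1, 1, 2], [2, 1, -2]].

[[0, -1, 0], [-1, 1, 2], [2, 1, -2]]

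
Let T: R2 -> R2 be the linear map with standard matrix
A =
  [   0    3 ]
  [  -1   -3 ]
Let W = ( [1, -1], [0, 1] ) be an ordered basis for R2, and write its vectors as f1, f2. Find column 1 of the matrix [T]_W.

Compute T(f1) = A f1 = [-3, 2] in standard coordinates.
Then write this in W-coordinates: solve for y in y_1 f1 + y_2 f2 = [-3, 2].
This gives y = [-3, -1], which is column 1 of [T]_W.

[-3, -1]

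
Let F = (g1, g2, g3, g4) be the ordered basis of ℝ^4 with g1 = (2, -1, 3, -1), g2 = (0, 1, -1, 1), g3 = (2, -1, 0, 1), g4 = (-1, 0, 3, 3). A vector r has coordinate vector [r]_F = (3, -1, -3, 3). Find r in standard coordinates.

(-3, -1, 19, 2)

r = M [r]_F, where M has columns g1, ..., g4.
Carrying out the matrix-vector product, r = (-3, -1, 19, 2).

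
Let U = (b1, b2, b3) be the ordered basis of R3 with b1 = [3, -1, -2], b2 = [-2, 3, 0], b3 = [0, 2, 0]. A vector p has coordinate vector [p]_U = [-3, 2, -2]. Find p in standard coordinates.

[-13, 5, 6]

The coordinates say p = -3b1 + 2b2 - 2b3; adding the scaled basis vectors gives [-13, 5, 6].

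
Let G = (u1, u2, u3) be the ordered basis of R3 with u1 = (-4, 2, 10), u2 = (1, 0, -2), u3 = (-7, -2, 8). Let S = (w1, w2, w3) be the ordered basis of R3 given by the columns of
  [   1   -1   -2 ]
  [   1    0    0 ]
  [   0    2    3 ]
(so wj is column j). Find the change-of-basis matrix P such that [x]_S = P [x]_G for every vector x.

Column j of P is [uj]_S, since P maps G-coordinates to S-coordinates.
Expressing u1 in S: u1 = 2w1 + 2w2 + 2w3, so column 1 of P is (2, 2, 2).
Doing the same for each uj gives P = [[2, 0, -2], [2, -1, 1], [2, 0, 2]].

[[2, 0, -2], [2, -1, 1], [2, 0, 2]]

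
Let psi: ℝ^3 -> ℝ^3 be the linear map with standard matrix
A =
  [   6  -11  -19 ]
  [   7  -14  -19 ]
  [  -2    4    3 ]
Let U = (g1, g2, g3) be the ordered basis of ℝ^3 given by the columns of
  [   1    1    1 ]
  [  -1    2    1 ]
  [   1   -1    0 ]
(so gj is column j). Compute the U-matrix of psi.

[[-1, 2, 0], [2, -1, -2], [-3, 2, -3]]

With P the matrix whose columns are g1, ..., g3, [psi]_U = P^(-1) A P.
Column by column: psi(g1) = A g1 = [-2, 2, -3]; its U-coordinates [-1, 2, -3] give column 1.
Continuing for each basis vector yields [psi]_U = [[-1, 2, 0], [2, -1, -2], [-3, 2, -3]].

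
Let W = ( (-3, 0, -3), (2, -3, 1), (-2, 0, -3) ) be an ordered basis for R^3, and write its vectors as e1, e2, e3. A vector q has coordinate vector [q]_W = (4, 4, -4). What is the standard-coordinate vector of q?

By definition q = 4e1 + 4e2 - 4e3.
Summing componentwise gives (4, -12, 4).

(4, -12, 4)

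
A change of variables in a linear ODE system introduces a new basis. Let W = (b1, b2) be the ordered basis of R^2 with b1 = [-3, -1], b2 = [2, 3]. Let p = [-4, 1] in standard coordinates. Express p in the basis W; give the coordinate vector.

We seek scalars with c_1 b1 + c_2 b2 = p; equivalently solve M c = p where the columns of M are b1, b2.
System: -3c_1 + 2c_2 = -4, -c_1 + 3c_2 = 1; solving gives c_1 = 2, c_2 = 1.
Check: 2b1 + b2 = [-4, 1].

[2, 1]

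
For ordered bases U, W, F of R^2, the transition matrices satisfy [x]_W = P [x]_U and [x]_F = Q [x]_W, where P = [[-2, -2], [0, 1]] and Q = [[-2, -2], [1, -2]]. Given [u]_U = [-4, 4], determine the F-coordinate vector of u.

[-8, -8]

Composing the changes, [u]_F = Q P [u]_U.
Q P = [[4, 2], [-2, -4]]; applying this to [-4, 4] gives [-8, -8].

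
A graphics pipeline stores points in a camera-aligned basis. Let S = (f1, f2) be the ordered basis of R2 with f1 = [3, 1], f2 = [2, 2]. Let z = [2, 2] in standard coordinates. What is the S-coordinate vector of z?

[0, 1]

Write z = c_1 f1 + c_2 f2 and solve for the c_i.
System: 3c_1 + 2c_2 = 2, c_1 + 2c_2 = 2; solving gives c_1 = 0, c_2 = 1.
Check: 0·f1 + f2 = [2, 2].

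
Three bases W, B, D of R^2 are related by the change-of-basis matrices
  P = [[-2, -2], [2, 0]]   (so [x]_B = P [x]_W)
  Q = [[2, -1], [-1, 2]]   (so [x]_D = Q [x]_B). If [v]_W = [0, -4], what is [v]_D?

Apply P to get B-coordinates [8, 0], then Q to get D-coordinates.
The result is [v]_D = [16, -8].

[16, -8]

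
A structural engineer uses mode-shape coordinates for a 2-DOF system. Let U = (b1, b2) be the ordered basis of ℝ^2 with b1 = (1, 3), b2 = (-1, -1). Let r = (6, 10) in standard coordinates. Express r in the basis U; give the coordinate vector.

[r]_U is the unique c with M c = r, where M has columns b1, b2.
System: c_1 - c_2 = 6, 3c_1 - c_2 = 10; solving gives c_1 = 2, c_2 = -4.
Check: 2b1 - 4b2 = (6, 10).

(2, -4)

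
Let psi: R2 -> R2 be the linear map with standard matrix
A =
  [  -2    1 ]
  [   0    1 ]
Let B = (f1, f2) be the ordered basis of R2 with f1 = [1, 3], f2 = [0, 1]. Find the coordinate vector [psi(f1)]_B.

[1, 0]

Column 1 of [psi]_B is the B-coordinate vector of psi(f1).
In standard coordinates psi(f1) = A f1 = [1, 3].
Converting to B: [1, 3] = f1 + 0·f2, so the coordinate vector is [1, 0].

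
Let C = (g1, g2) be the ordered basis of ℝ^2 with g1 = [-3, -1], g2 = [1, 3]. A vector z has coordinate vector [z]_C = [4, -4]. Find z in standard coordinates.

[-16, -16]

z = M [z]_C, where M has columns g1, g2.
Carrying out the matrix-vector product, z = [-16, -16].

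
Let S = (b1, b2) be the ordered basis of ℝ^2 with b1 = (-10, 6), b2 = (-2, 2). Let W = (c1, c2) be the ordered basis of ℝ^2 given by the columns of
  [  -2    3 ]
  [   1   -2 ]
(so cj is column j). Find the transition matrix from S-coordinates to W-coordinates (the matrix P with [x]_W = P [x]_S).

Column j of P is [bj]_W, since P maps S-coordinates to W-coordinates.
Expressing b1 in W: b1 = 2c1 - 2c2, so column 1 of P is (2, -2).
Doing the same for each bj gives P = [[2, -2], [-2, -2]].

[[2, -2], [-2, -2]]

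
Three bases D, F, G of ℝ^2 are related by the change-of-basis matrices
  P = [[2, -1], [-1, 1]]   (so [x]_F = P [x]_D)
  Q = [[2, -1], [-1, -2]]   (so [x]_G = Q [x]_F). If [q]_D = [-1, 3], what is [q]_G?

[-14, -3]

Apply P to get F-coordinates [-5, 4], then Q to get G-coordinates.
The result is [q]_G = [-14, -3].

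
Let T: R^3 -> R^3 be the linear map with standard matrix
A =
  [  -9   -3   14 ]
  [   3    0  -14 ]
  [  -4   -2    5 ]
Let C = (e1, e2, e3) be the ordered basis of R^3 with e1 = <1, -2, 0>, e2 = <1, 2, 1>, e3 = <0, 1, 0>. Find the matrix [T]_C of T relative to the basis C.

The j-th column of [T]_C is [T(ej)]_C.
T(e1) = A e1 = <-3, 3, 0> = -3e1 + 0·e2 - 3e3, so column 1 is <-3, 0, -3>.
Repeating for e2, e3 and assembling the columns gives [[-3, 2, -1], [0, -3, -2], [-3, -1, 2]].

[[-3, 2, -1], [0, -3, -2], [-3, -1, 2]]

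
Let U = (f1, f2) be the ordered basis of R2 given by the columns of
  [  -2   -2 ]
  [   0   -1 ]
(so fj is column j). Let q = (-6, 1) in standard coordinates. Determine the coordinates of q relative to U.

(4, -1)

[q]_U is the unique c with M c = q, where M has columns f1, f2.
System: -2c_1 - 2c_2 = -6, 0c_1 - c_2 = 1; solving gives c_1 = 4, c_2 = -1.
Check: 4f1 - f2 = (-6, 1).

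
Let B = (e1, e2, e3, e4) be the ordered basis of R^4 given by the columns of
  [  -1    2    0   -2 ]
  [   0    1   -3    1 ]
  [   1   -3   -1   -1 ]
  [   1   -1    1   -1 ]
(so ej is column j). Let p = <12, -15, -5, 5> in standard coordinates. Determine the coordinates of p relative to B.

[p]_B is the unique c with M c = p, where M has columns e1, ..., e4.
Row-reducing the augmented matrix [M | p] gives c = (-2, 1, 4, -4).
Check: -2e1 + e2 + 4e3 - 4e4 = <12, -15, -5, 5>.

<-2, 1, 4, -4>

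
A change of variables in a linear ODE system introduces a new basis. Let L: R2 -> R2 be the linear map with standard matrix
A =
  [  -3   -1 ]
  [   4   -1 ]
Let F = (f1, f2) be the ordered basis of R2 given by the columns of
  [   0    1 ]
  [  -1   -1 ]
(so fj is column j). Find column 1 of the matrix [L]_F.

<-2, 1>

Column 1 of [L]_F is the F-coordinate vector of L(f1).
In standard coordinates L(f1) = A f1 = <1, 1>.
Converting to F: <1, 1> = -2f1 + f2, so the coordinate vector is <-2, 1>.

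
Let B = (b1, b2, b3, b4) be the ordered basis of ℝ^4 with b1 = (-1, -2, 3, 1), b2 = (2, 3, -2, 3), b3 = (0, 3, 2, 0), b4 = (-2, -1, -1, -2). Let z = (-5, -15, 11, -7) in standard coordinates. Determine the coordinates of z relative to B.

We seek scalars with c_1 b1 + ... + c_4 b4 = z; equivalently solve M c = z where the columns of M are b1, ..., b4.
Row-reducing the augmented matrix [M | z] gives c = (1, -4, -1, -2).
Check: b1 - 4b2 - b3 - 2b4 = (-5, -15, 11, -7).

(1, -4, -1, -2)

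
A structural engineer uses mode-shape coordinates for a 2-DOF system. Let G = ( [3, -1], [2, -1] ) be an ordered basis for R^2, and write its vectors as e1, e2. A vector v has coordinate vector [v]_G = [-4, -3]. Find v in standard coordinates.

By definition v = -4e1 - 3e2.
Summing componentwise gives [-18, 7].

[-18, 7]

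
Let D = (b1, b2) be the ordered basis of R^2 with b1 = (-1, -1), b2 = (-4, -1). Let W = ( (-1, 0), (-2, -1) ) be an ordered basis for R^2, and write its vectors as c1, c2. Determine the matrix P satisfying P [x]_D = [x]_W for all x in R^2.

[[-1, 2], [1, 1]]

Let M have columns bj and N have columns cj. Then for every x, N [x]_W = x = M [x]_D, so P = N^(-1) M.
Since det N = 1, N^(-1) has integer entries; multiplying gives P = [[-1, 2], [1, 1]].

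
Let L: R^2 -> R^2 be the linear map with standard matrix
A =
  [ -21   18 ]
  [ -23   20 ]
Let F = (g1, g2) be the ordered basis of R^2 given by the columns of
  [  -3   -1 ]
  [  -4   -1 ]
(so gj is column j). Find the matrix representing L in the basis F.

Let P have columns g1, g2. Then [L]_F = P^(-1) A P.
Here det P = -1, so P^(-1) is integer; computing A P first and then P^(-1)(A P) gives [[2, 0], [3, -3]].

[[2, 0], [3, -3]]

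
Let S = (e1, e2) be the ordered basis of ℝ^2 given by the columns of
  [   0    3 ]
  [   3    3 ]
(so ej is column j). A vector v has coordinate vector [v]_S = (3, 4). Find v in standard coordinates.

(12, 21)

The coordinates say v = 3e1 + 4e2; adding the scaled basis vectors gives (12, 21).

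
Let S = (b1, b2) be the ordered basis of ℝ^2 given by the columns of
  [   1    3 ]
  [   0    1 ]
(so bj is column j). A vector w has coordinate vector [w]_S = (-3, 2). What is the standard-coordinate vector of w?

By definition w = -3b1 + 2b2.
Summing componentwise gives (3, 2).

(3, 2)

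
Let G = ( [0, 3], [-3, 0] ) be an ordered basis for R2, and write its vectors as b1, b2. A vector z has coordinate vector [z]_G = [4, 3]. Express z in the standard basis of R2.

The coordinates say z = 4b1 + 3b2; adding the scaled basis vectors gives [-9, 12].

[-9, 12]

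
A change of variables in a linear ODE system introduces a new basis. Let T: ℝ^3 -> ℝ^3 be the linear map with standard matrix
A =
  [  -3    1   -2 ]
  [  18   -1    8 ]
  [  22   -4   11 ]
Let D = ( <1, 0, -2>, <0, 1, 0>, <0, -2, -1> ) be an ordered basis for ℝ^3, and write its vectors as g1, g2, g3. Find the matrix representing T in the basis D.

[[1, 1, 0], [-2, 3, 0], [-2, 2, 3]]

With P the matrix whose columns are g1, ..., g3, [T]_D = P^(-1) A P.
Column by column: T(g1) = A g1 = <1, 2, 0>; its D-coordinates <1, -2, -2> give column 1.
Continuing for each basis vector yields [T]_D = [[1, 1, 0], [-2, 3, 0], [-2, 2, 3]].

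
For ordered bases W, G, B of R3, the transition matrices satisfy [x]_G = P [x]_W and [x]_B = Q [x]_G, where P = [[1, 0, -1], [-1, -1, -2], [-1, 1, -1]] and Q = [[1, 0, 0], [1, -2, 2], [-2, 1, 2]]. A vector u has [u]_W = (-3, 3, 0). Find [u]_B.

(-3, 9, 18)

Apply P to get G-coordinates (-3, 0, 6), then Q to get B-coordinates.
The result is [u]_B = (-3, 9, 18).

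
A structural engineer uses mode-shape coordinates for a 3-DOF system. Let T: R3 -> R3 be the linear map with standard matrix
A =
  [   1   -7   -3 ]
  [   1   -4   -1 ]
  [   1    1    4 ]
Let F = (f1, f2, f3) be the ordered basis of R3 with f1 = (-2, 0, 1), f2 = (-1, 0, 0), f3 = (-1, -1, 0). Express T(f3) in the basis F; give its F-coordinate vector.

Compute T(f3) = A f3 = (6, 3, -2) in standard coordinates.
Then write this in F-coordinates: solve for y in y_1 f1 + ... + y_3 f3 = (6, 3, -2).
This gives y = (-2, 1, -3), which is column 3 of [T]_F.

(-2, 1, -3)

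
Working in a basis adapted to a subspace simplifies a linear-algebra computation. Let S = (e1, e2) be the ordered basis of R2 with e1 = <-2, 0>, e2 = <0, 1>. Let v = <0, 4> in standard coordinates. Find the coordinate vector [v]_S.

<0, 4>

[v]_S is the unique c with M c = v, where M has columns e1, e2.
System: -2c_1 + 0c_2 = 0, 0c_1 + c_2 = 4; solving gives c_1 = 0, c_2 = 4.
Check: 0·e1 + 4e2 = <0, 4>.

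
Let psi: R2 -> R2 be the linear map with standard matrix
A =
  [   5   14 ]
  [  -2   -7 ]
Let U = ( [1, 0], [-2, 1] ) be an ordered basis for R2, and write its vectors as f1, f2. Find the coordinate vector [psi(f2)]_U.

[-2, -3]

Compute psi(f2) = A f2 = [4, -3] in standard coordinates.
Then write this in U-coordinates: solve for y in y_1 f1 + y_2 f2 = [4, -3].
This gives y = [-2, -3], which is column 2 of [psi]_U.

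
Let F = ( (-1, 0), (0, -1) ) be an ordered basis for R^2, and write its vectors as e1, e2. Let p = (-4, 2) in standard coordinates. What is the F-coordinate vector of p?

(4, -2)

Write p = c_1 e1 + c_2 e2 and solve for the c_i.
System: -c_1 + 0c_2 = -4, 0c_1 - c_2 = 2; solving gives c_1 = 4, c_2 = -2.
Check: 4e1 - 2e2 = (-4, 2).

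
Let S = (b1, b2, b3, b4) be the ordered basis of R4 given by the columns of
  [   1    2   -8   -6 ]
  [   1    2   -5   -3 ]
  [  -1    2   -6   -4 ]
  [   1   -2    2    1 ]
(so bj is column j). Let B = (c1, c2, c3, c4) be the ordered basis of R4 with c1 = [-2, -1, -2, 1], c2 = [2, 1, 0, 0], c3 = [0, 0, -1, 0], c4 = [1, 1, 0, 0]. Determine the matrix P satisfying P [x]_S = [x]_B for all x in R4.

Let M have columns bj and N have columns cj. Then for every x, N [x]_B = x = M [x]_S, so P = N^(-1) M.
Since det N = -1, N^(-1) has integer entries; multiplying gives P = [[1, -2, 2, 1], [1, -2, -1, -2], [-1, 2, 2, 2], [1, 2, -2, 0]].

[[1, -2, 2, 1], [1, -2, -1, -2], [-1, 2, 2, 2], [1, 2, -2, 0]]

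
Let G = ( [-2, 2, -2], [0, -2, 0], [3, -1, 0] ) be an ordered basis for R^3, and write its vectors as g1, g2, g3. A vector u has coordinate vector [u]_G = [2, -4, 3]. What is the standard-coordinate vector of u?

The coordinates say u = 2g1 - 4g2 + 3g3; adding the scaled basis vectors gives [5, 9, -4].

[5, 9, -4]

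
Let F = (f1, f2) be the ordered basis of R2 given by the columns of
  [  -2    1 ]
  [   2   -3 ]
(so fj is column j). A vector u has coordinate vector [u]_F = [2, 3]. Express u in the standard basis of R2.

[-1, -5]

The coordinates say u = 2f1 + 3f2; adding the scaled basis vectors gives [-1, -5].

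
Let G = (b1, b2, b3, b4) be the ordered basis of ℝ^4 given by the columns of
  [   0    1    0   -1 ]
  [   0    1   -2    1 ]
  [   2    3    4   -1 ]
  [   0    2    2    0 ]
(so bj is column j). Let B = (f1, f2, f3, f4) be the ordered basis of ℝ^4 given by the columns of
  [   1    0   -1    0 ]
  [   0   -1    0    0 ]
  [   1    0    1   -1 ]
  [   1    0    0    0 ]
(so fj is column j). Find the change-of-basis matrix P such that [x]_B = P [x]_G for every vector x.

[[0, 2, 2, 0], [0, -1, 2, -1], [0, 1, 2, 1], [-2, 0, 0, 2]]

Let M have columns bj and N have columns fj. Then for every x, N [x]_B = x = M [x]_G, so P = N^(-1) M.
Since det N = -1, N^(-1) has integer entries; multiplying gives P = [[0, 2, 2, 0], [0, -1, 2, -1], [0, 1, 2, 1], [-2, 0, 0, 2]].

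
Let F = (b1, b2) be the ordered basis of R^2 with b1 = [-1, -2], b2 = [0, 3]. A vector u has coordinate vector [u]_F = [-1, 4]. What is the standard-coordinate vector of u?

By definition u = -b1 + 4b2.
Summing componentwise gives [1, 14].

[1, 14]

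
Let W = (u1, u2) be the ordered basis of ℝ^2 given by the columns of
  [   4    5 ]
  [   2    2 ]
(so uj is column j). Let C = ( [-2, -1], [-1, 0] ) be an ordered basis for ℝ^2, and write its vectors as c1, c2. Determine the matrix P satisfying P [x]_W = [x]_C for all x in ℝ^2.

[[-2, -2], [0, -1]]

Column j of P is [uj]_C, since P maps W-coordinates to C-coordinates.
Expressing u1 in C: u1 = -2c1 + 0·c2, so column 1 of P is [-2, 0].
Doing the same for each uj gives P = [[-2, -2], [0, -1]].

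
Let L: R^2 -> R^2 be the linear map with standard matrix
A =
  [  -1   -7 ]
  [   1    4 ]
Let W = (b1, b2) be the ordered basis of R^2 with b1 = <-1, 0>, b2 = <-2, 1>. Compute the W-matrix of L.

[[1, 1], [-1, 2]]

Let P have columns b1, b2. Then [L]_W = P^(-1) A P.
Here det P = -1, so P^(-1) is integer; computing A P first and then P^(-1)(A P) gives [[1, 1], [-1, 2]].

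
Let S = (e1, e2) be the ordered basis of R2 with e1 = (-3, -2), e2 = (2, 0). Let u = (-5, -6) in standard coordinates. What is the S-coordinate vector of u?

We seek scalars with c_1 e1 + c_2 e2 = u; equivalently solve M c = u where the columns of M are e1, e2.
System: -3c_1 + 2c_2 = -5, -2c_1 + 0c_2 = -6; solving gives c_1 = 3, c_2 = 2.
Check: 3e1 + 2e2 = (-5, -6).

(3, 2)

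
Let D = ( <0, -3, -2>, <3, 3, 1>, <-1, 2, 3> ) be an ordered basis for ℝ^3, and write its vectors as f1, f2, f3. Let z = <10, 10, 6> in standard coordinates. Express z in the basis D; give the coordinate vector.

<2, 4, 2>

We seek scalars with c_1 f1 + ... + c_3 f3 = z; equivalently solve M c = z where the columns of M are f1, ..., f3.
Row-reducing the augmented matrix [M | z] gives c = (2, 4, 2).
Check: 2f1 + 4f2 + 2f3 = <10, 10, 6>.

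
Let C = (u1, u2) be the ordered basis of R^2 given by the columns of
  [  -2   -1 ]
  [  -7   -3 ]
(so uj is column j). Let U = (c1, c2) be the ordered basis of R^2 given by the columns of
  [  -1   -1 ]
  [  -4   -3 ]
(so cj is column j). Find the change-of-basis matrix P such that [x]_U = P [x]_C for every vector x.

Let M have columns uj and N have columns cj. Then for every x, N [x]_U = x = M [x]_C, so P = N^(-1) M.
Since det N = -1, N^(-1) has integer entries; multiplying gives P = [[1, 0], [1, 1]].

[[1, 0], [1, 1]]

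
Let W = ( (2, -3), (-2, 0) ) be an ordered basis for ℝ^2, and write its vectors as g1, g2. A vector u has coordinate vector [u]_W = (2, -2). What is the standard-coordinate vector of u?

By definition u = 2g1 - 2g2.
Summing componentwise gives (8, -6).

(8, -6)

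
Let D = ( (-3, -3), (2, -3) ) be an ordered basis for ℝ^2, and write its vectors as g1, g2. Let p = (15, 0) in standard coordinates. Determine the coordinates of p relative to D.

[p]_D is the unique c with M c = p, where M has columns g1, g2.
System: -3c_1 + 2c_2 = 15, -3c_1 - 3c_2 = 0; solving gives c_1 = -3, c_2 = 3.
Check: -3g1 + 3g2 = (15, 0).

(-3, 3)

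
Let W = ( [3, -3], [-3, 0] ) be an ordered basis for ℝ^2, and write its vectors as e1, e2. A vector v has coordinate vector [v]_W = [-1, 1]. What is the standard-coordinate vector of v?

By definition v = -e1 + e2.
Summing componentwise gives [-6, 3].

[-6, 3]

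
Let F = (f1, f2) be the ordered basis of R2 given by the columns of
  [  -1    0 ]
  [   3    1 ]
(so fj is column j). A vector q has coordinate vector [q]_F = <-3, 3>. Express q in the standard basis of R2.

<3, -6>

q = M [q]_F, where M has columns f1, f2.
Carrying out the matrix-vector product, q = <3, -6>.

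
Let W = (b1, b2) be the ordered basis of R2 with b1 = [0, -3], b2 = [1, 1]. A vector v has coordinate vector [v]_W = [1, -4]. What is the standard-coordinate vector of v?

By definition v = b1 - 4b2.
Summing componentwise gives [-4, -7].

[-4, -7]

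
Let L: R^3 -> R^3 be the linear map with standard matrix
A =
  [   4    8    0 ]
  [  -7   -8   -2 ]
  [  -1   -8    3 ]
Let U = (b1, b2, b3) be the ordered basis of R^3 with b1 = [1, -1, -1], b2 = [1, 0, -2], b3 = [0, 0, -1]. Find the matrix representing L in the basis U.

With P the matrix whose columns are b1, ..., b3, [L]_U = P^(-1) A P.
Column by column: L(b1) = A b1 = [-4, 3, 4]; its U-coordinates [-3, -1, 1] give column 1.
Continuing for each basis vector yields [L]_U = [[-3, 3, -2], [-1, 1, 2], [1, 2, 1]].

[[-3, 3, -2], [-1, 1, 2], [1, 2, 1]]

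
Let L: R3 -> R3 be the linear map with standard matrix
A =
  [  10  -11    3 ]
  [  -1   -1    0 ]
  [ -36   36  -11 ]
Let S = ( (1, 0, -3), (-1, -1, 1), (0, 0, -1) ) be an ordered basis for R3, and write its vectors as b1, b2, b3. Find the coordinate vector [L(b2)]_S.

Compute L(b2) = A b2 = (4, 2, -11) in standard coordinates.
Then write this in S-coordinates: solve for y in y_1 b1 + ... + y_3 b3 = (4, 2, -11).
This gives y = (2, -2, 3), which is column 2 of [L]_S.

(2, -2, 3)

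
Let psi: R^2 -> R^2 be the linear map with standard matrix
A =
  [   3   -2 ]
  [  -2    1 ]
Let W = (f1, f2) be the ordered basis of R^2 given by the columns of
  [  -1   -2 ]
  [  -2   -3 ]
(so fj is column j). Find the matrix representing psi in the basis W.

Let P have columns f1, f2. Then [psi]_W = P^(-1) A P.
Here det P = -1, so P^(-1) is integer; computing A P first and then P^(-1)(A P) gives [[3, -2], [-2, 1]].

[[3, -2], [-2, 1]]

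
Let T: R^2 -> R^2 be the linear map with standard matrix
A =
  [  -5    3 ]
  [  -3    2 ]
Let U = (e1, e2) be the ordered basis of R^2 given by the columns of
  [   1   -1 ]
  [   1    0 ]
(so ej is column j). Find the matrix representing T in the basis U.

[[-1, 3], [1, -2]]

Let P have columns e1, e2. Then [T]_U = P^(-1) A P.
Here det P = 1, so P^(-1) is integer; computing A P first and then P^(-1)(A P) gives [[-1, 3], [1, -2]].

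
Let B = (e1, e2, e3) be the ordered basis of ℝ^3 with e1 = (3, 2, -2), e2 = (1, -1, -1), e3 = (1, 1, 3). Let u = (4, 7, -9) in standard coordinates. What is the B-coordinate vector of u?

(3, -3, -2)

Write u = c_1 e1 + ... + c_3 e3 and solve for the c_i.
Gaussian elimination on [M | u] yields c = (3, -3, -2).
Check: 3e1 - 3e2 - 2e3 = (4, 7, -9).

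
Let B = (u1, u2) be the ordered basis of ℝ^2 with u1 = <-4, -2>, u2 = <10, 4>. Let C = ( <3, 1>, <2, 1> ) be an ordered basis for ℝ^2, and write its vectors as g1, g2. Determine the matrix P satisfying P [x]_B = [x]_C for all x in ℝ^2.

[[0, 2], [-2, 2]]

Take x = uj: its B-coordinates are the j-th standard unit vector, so P e_j — column j of P — equals [uj]_C.
u1 = 0·g1 - 2g2, giving column 1 = <0, -2>; repeating for each j gives P = [[0, 2], [-2, 2]].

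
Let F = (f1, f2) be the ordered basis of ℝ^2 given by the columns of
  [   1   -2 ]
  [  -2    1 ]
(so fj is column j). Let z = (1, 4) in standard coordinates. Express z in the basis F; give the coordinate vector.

[z]_F is the unique c with M c = z, where M has columns f1, f2.
System: c_1 - 2c_2 = 1, -2c_1 + c_2 = 4; solving gives c_1 = -3, c_2 = -2.
Check: -3f1 - 2f2 = (1, 4).

(-3, -2)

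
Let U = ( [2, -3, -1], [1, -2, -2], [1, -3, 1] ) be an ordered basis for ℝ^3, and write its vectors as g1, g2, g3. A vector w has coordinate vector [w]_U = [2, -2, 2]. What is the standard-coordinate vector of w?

[4, -8, 4]

w = M [w]_U, where M has columns g1, ..., g3.
Carrying out the matrix-vector product, w = [4, -8, 4].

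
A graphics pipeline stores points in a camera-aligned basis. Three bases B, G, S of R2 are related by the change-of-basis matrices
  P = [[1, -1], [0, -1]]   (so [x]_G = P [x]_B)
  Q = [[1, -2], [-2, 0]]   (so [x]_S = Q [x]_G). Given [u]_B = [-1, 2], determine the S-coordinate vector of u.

Apply P to get G-coordinates [-3, -2], then Q to get S-coordinates.
The result is [u]_S = [1, 6].

[1, 6]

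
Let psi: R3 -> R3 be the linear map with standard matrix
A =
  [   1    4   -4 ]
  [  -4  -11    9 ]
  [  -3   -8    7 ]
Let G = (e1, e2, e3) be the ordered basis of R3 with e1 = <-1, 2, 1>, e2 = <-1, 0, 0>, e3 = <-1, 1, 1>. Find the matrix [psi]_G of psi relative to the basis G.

[[-3, 1, 0], [3, -2, -1], [-3, 2, 2]]

Let P have columns e1, ..., e3. Then [psi]_G = P^(-1) A P.
Here det P = 1, so P^(-1) is integer; computing A P first and then P^(-1)(A P) gives [[-3, 1, 0], [3, -2, -1], [-3, 2, 2]].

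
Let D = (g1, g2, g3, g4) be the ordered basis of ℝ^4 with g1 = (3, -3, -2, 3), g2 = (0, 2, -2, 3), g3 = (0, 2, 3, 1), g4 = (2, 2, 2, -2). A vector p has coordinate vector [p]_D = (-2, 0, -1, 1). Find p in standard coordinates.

The coordinates say p = -2g1 + 0·g2 - g3 + g4; adding the scaled basis vectors gives (-4, 6, 3, -9).

(-4, 6, 3, -9)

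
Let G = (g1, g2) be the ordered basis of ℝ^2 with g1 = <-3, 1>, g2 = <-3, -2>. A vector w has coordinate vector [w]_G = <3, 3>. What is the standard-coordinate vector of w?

By definition w = 3g1 + 3g2.
Summing componentwise gives <-18, -3>.

<-18, -3>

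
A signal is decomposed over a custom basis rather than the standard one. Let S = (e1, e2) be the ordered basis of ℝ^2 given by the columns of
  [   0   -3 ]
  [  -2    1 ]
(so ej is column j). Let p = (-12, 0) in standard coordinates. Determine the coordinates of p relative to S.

(2, 4)

We seek scalars with c_1 e1 + c_2 e2 = p; equivalently solve M c = p where the columns of M are e1, e2.
System: 0c_1 - 3c_2 = -12, -2c_1 + c_2 = 0; solving gives c_1 = 2, c_2 = 4.
Check: 2e1 + 4e2 = (-12, 0).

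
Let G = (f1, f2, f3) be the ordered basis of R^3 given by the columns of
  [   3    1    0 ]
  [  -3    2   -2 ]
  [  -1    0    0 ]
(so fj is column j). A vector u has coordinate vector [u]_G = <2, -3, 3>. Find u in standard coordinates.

<3, -18, -2>

u = M [u]_G, where M has columns f1, ..., f3.
Carrying out the matrix-vector product, u = <3, -18, -2>.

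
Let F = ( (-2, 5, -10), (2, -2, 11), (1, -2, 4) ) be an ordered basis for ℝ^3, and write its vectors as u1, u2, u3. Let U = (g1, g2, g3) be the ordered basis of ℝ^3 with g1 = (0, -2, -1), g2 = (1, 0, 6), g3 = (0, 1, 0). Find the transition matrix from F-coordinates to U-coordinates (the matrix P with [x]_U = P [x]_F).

Let M have columns uj and N have columns gj. Then for every x, N [x]_U = x = M [x]_F, so P = N^(-1) M.
Since det N = -1, N^(-1) has integer entries; multiplying gives P = [[-2, 1, 2], [-2, 2, 1], [1, 0, 2]].

[[-2, 1, 2], [-2, 2, 1], [1, 0, 2]]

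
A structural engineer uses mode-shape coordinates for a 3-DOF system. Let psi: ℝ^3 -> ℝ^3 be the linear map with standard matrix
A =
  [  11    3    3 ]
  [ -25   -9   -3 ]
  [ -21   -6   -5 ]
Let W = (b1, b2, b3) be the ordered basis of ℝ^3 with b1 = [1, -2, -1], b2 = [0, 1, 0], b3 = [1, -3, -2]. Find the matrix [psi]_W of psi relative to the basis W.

[[0, 0, -1], [2, 0, -3], [2, 3, -3]]

With P the matrix whose columns are b1, ..., b3, [psi]_W = P^(-1) A P.
Column by column: psi(b1) = A b1 = [2, -4, -4]; its W-coordinates [0, 2, 2] give column 1.
Continuing for each basis vector yields [psi]_W = [[0, 0, -1], [2, 0, -3], [2, 3, -3]].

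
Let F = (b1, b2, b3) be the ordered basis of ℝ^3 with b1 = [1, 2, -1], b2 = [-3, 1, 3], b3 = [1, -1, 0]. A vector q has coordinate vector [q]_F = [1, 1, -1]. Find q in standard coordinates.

The coordinates say q = b1 + b2 - b3; adding the scaled basis vectors gives [-3, 4, 2].

[-3, 4, 2]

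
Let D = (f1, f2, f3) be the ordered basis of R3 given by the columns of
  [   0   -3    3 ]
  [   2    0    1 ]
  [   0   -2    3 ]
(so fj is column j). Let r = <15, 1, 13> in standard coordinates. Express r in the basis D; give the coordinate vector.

<-1, -2, 3>

Write r = c_1 f1 + ... + c_3 f3 and solve for the c_i.
Gaussian elimination on [M | r] yields c = (-1, -2, 3).
Check: -f1 - 2f2 + 3f3 = <15, 1, 13>.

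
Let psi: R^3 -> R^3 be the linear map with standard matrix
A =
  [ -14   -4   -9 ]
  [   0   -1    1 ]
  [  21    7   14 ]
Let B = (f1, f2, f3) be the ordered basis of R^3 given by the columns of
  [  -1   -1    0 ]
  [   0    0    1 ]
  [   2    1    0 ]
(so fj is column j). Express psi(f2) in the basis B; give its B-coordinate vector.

<-2, -3, 1>

Column 2 of [psi]_B is the B-coordinate vector of psi(f2).
In standard coordinates psi(f2) = A f2 = <5, 1, -7>.
Converting to B: <5, 1, -7> = -2f1 - 3f2 + f3, so the coordinate vector is <-2, -3, 1>.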